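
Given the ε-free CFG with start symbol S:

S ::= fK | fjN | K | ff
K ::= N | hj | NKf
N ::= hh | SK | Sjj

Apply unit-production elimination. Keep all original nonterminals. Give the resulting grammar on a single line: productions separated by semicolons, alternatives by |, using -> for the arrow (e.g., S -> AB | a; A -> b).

Unit productions: K->N, S->K.
Unit pairs (A ⇒* B via units): (K,N), (S,K), (S,N).
S: inherits non-unit rules of {K, N, S} → NKf | SK | Sjj | fK | ff | fjN | hh | hj.
K: inherits non-unit rules of {K, N} → NKf | SK | Sjj | hh | hj.
N: inherits non-unit rules of {N} → SK | Sjj | hh.

S -> SK | fK | ff | hh | hj | NKf | Sjj | fjN; K -> SK | hh | hj | NKf | Sjj; N -> SK | hh | Sjj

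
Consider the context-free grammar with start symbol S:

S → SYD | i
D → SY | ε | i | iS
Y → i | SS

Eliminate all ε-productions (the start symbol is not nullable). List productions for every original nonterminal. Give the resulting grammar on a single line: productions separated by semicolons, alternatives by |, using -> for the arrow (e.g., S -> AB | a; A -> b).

S -> i | SY | SYD; D -> i | SY | iS; Y -> i | SS

Nullable set: {D}.
S -> SYD: D nullable, giving SY | SYD.
Drop D -> ε.
Unchanged (no nullable symbols): S -> i; D -> SY; D -> i; D -> iS; Y -> SS; Y -> i.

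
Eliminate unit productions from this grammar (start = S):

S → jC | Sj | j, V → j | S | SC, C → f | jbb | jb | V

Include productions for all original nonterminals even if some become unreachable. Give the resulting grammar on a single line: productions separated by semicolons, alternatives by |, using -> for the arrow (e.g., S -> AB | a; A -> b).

S -> j | Sj | jC; C -> f | j | SC | Sj | jC | jb | jbb; V -> j | SC | Sj | jC

Unit productions: C->V, V->S.
Unit pairs (A ⇒* B via units): (C,S), (C,V), (V,S).
S: inherits non-unit rules of {S} → Sj | j | jC.
C: inherits non-unit rules of {C, S, V} → SC | Sj | f | j | jC | jb | jbb.
V: inherits non-unit rules of {S, V} → SC | Sj | j | jC.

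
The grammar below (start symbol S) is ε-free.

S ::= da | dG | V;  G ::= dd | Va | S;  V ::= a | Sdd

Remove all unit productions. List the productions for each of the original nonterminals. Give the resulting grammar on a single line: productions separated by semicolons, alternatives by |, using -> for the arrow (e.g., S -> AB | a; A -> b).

Unit productions: G->S, S->V.
Unit pairs (A ⇒* B via units): (G,S), (G,V), (S,V).
S: inherits non-unit rules of {S, V} → Sdd | a | dG | da.
G: inherits non-unit rules of {G, S, V} → Sdd | Va | a | dG | da | dd.
V: inherits non-unit rules of {V} → Sdd | a.

S -> a | dG | da | Sdd; G -> a | Va | dG | da | dd | Sdd; V -> a | Sdd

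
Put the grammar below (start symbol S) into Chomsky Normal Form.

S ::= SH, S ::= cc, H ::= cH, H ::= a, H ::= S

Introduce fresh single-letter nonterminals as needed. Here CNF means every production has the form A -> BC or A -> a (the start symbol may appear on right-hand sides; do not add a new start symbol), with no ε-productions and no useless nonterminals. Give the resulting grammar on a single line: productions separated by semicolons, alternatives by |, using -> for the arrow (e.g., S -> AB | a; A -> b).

No ε-productions.
After unit-elimination: S -> SH | cc; H -> a | SH | cH | cc.
TERM: introduce A -> c and substitute in every rule of length ≥2.

S -> AA | SH; A -> c; H -> a | AA | AH | SH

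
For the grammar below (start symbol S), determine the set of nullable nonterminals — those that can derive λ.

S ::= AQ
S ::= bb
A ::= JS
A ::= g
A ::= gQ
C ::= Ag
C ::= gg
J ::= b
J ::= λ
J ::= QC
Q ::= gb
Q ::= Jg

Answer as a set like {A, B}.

Directly nullable (have an ε-rule): {J}.
Not nullable: A, C, Q, S — each has a terminal in every rule's right-hand side or depends on a non-nullable symbol.

{J}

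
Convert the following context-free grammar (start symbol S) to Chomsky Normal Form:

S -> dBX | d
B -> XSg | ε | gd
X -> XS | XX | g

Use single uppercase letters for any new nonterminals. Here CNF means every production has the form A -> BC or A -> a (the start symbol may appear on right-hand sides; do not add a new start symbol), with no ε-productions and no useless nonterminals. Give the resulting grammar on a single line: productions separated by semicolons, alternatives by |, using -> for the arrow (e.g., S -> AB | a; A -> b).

S -> d | CE | CX; A -> g; B -> AC | XD; C -> d; D -> SA; E -> BX; X -> g | XS | XX

Nullable: {B}; after ε-elimination: S -> d | dX | dBX; B -> gd | XSg; X -> g | XS | XX.
No unit productions to eliminate.
TERM: introduce C -> d, A -> g and substitute in every rule of length ≥2.
BIN: B -> XSA becomes B -> XD, D -> SA; S -> CBX becomes S -> CE, E -> BX.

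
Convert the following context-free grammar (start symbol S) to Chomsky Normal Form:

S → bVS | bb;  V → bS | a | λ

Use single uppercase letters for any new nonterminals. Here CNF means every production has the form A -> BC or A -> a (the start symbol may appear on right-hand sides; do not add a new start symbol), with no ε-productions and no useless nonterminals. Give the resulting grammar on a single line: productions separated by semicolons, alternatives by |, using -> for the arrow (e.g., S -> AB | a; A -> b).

S -> AA | AB | AS; A -> b; B -> VS; V -> a | AS

Nullable: {V}; after ε-elimination: S -> bS | bb | bVS; V -> a | bS.
No unit productions to eliminate.
TERM: introduce A -> b and substitute in every rule of length ≥2.
BIN: S -> AVS becomes S -> AB, B -> VS.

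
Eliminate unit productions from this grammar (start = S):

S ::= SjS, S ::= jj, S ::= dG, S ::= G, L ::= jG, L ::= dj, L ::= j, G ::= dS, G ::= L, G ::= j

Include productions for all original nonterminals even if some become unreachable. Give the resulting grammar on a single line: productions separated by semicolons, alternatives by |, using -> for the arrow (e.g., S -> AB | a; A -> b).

Unit productions: G->L, S->G.
Unit pairs (A ⇒* B via units): (G,L), (S,G), (S,L).
S: inherits non-unit rules of {G, L, S} → SjS | dG | dS | dj | j | jG | jj.
G: inherits non-unit rules of {G, L} → dS | dj | j | jG.
L: inherits non-unit rules of {L} → dj | j | jG.

S -> j | dG | dS | dj | jG | jj | SjS; G -> j | dS | dj | jG; L -> j | dj | jG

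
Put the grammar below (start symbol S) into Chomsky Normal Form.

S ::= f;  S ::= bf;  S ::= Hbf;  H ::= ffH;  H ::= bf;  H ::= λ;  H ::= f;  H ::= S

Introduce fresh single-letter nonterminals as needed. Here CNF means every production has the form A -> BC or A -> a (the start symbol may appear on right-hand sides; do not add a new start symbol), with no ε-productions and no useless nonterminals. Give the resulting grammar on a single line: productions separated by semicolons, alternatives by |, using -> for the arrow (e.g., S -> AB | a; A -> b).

Nullable: {H}; after ε-elimination: S -> f | bf | Hbf; H -> S | f | bf | ff | ffH.
After unit-elimination: S -> f | bf | Hbf; H -> f | bf | ff | Hbf | ffH.
TERM: introduce A -> b, B -> f and substitute in every rule of length ≥2.
BIN: H -> BBH becomes H -> BC, C -> BH; H -> HAB becomes H -> HD, D -> AB; S -> HAB becomes S -> HE, E -> AB.

S -> f | AB | HE; A -> b; B -> f; C -> BH; D -> AB; E -> AB; H -> f | AB | BB | BC | HD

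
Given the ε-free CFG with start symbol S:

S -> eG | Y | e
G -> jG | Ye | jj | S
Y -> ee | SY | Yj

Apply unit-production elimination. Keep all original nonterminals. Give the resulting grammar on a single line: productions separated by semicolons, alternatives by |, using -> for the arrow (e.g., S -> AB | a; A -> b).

Unit productions: G->S, S->Y.
Unit pairs (A ⇒* B via units): (G,S), (G,Y), (S,Y).
S: inherits non-unit rules of {S, Y} → SY | Yj | e | eG | ee.
G: inherits non-unit rules of {G, S, Y} → SY | Ye | Yj | e | eG | ee | jG | jj.
Y: inherits non-unit rules of {Y} → SY | Yj | ee.

S -> e | SY | Yj | eG | ee; G -> e | SY | Ye | Yj | eG | ee | jG | jj; Y -> SY | Yj | ee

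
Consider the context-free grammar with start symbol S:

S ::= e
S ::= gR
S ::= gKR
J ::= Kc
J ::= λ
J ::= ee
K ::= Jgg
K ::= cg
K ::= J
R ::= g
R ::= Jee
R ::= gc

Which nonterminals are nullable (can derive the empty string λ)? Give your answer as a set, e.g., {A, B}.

Directly nullable (have an ε-rule): {J}.
K is nullable via K -> J (every symbol on the right is already known nullable).
Not nullable: R, S — each has a terminal in every rule's right-hand side or depends on a non-nullable symbol.

{J, K}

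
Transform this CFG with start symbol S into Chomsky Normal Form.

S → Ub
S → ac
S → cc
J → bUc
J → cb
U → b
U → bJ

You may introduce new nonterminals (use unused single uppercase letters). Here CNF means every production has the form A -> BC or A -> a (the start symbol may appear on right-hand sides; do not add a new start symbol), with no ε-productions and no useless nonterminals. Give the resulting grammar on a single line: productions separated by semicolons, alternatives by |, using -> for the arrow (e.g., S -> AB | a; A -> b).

S -> BB | CB | UA; A -> b; B -> c; C -> a; D -> UB; J -> AD | BA; U -> b | AJ

No ε-productions.
No unit productions to eliminate.
TERM: introduce C -> a, A -> b, B -> c and substitute in every rule of length ≥2.
BIN: J -> AUB becomes J -> AD, D -> UB.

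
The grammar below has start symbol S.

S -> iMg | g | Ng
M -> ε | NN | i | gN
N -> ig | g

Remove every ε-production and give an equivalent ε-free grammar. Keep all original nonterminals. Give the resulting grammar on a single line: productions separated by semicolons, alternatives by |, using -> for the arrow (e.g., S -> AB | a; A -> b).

S -> g | Ng | ig | iMg; M -> i | NN | gN; N -> g | ig

Nullable set: {M}.
S -> iMg: M nullable, giving iMg | ig.
Drop M -> ε.
Unchanged (no nullable symbols): S -> Ng; S -> g; M -> NN; M -> gN; M -> i; N -> g; N -> ig.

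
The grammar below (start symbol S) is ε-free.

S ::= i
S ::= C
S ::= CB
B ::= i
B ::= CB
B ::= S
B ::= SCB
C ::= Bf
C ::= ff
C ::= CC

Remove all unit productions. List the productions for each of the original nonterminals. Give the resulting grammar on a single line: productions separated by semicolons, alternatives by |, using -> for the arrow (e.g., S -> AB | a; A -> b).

S -> i | Bf | CB | CC | ff; B -> i | Bf | CB | CC | ff | SCB; C -> Bf | CC | ff

Unit productions: B->S, S->C.
Unit pairs (A ⇒* B via units): (B,C), (B,S), (S,C).
S: inherits non-unit rules of {C, S} → Bf | CB | CC | ff | i.
B: inherits non-unit rules of {B, C, S} → Bf | CB | CC | SCB | ff | i.
C: inherits non-unit rules of {C} → Bf | CC | ff.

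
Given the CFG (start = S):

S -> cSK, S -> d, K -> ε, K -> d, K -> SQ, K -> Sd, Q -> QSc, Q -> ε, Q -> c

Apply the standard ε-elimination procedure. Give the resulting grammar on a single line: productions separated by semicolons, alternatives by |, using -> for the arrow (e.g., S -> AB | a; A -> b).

Nullable set: {K, Q}.
S -> cSK: K nullable, giving cS | cSK.
Drop K -> ε.
K -> SQ: Q nullable, giving S | SQ.
Drop Q -> ε.
Q -> QSc: Q nullable, giving QSc | Sc.
Unchanged (no nullable symbols): S -> d; K -> Sd; K -> d; Q -> c.

S -> d | cS | cSK; K -> S | d | SQ | Sd; Q -> c | Sc | QSc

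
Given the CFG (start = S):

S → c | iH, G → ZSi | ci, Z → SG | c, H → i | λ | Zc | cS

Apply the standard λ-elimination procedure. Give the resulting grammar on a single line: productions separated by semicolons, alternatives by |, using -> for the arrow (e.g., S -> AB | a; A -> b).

Nullable set: {H}.
S -> iH: H nullable, giving i | iH.
Drop H -> λ.
Unchanged (no nullable symbols): S -> c; G -> ZSi; G -> ci; H -> Zc; H -> cS; H -> i; Z -> SG; Z -> c.

S -> c | i | iH; G -> ci | ZSi; H -> i | Zc | cS; Z -> c | SG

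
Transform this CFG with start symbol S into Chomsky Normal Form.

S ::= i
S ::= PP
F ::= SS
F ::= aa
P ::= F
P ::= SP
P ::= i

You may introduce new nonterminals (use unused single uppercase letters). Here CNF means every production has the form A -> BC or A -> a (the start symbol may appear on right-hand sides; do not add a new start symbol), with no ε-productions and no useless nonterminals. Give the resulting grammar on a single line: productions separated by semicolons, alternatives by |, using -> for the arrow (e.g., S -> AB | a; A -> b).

No ε-productions.
After unit-elimination: S -> i | PP; F -> SS | aa; P -> i | SP | SS | aa.
TERM: introduce A -> a and substitute in every rule of length ≥2.
Drop unreachable/unproductive: F.

S -> i | PP; A -> a; P -> i | AA | SP | SS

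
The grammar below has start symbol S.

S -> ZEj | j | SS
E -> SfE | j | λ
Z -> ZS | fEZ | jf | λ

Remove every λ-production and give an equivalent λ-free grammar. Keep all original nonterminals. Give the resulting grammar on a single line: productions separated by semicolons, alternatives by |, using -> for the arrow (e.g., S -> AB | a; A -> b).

S -> j | Ej | SS | Zj | ZEj; E -> j | Sf | SfE; Z -> S | f | ZS | fE | fZ | jf | fEZ

Nullable set: {E, Z}.
S -> ZEj: Z, E nullable, giving Ej | ZEj | Zj | j.
Drop E -> λ.
E -> SfE: E nullable, giving Sf | SfE.
Drop Z -> λ.
Z -> ZS: Z nullable, giving S | ZS.
Z -> fEZ: E, Z nullable, giving f | fE | fEZ | fZ.
Unchanged (no nullable symbols): S -> SS; S -> j; E -> j; Z -> jf.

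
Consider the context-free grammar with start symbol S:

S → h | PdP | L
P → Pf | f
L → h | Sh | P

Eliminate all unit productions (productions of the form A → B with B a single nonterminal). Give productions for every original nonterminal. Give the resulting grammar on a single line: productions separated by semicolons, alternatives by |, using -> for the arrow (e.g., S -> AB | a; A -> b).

Unit productions: L->P, S->L.
Unit pairs (A ⇒* B via units): (L,P), (S,L), (S,P).
S: inherits non-unit rules of {L, P, S} → PdP | Pf | Sh | f | h.
L: inherits non-unit rules of {L, P} → Pf | Sh | f | h.
P: inherits non-unit rules of {P} → Pf | f.

S -> f | h | Pf | Sh | PdP; L -> f | h | Pf | Sh; P -> f | Pf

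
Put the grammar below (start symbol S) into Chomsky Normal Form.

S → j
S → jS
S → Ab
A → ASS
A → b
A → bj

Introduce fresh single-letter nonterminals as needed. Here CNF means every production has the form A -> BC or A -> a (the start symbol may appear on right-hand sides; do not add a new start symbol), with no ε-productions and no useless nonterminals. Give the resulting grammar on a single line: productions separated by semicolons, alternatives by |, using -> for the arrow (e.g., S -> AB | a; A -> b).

No ε-productions.
No unit productions to eliminate.
TERM: introduce B -> b, C -> j and substitute in every rule of length ≥2.
BIN: A -> ASS becomes A -> AD, D -> SS.

S -> j | AB | CS; A -> b | AD | BC; B -> b; C -> j; D -> SS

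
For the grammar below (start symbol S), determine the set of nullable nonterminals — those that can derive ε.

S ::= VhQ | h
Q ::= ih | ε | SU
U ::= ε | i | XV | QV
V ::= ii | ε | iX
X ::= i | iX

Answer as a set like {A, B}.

Directly nullable (have an ε-rule): {Q, U, V}.
Not nullable: S, X — each has a terminal in every rule's right-hand side or depends on a non-nullable symbol.

{Q, U, V}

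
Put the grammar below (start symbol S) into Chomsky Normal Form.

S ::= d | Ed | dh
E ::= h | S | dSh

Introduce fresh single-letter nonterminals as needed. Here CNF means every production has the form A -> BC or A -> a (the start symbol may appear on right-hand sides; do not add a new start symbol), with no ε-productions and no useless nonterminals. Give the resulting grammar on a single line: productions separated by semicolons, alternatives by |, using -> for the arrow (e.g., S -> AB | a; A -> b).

S -> d | AB | EA; A -> d; B -> h; C -> SB; E -> d | h | AB | AC | EA

No ε-productions.
After unit-elimination: S -> d | Ed | dh; E -> d | h | Ed | dh | dSh.
TERM: introduce A -> d, B -> h and substitute in every rule of length ≥2.
BIN: E -> ASB becomes E -> AC, C -> SB.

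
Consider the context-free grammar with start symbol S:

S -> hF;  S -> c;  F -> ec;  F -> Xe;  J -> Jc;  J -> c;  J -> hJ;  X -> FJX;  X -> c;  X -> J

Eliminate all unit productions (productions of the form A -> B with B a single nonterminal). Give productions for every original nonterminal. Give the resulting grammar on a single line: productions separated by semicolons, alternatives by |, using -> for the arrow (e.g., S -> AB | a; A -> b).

S -> c | hF; F -> Xe | ec; J -> c | Jc | hJ; X -> c | Jc | hJ | FJX

Unit productions: X->J.
Unit pairs (A ⇒* B via units): (X,J).
S: inherits non-unit rules of {S} → c | hF.
F: inherits non-unit rules of {F} → Xe | ec.
J: inherits non-unit rules of {J} → Jc | c | hJ.
X: inherits non-unit rules of {J, X} → FJX | Jc | c | hJ.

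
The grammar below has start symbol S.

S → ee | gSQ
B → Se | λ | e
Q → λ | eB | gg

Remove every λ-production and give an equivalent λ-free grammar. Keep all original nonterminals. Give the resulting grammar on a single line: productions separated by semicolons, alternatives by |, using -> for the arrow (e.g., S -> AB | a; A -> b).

Nullable set: {B, Q}.
S -> gSQ: Q nullable, giving gS | gSQ.
Drop B -> λ.
Drop Q -> λ.
Q -> eB: B nullable, giving e | eB.
Unchanged (no nullable symbols): S -> ee; B -> Se; B -> e; Q -> gg.

S -> ee | gS | gSQ; B -> e | Se; Q -> e | eB | gg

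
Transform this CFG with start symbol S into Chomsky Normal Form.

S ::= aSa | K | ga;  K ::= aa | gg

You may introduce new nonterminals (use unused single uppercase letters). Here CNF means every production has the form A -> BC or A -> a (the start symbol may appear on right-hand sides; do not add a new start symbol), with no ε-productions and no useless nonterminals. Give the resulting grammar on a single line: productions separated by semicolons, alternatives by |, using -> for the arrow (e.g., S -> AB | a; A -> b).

No ε-productions.
After unit-elimination: S -> aa | ga | gg | aSa; K -> aa | gg.
TERM: introduce A -> a, B -> g and substitute in every rule of length ≥2.
BIN: S -> ASA becomes S -> AC, C -> SA.
Drop unreachable/unproductive: K.

S -> AA | AC | BA | BB; A -> a; B -> g; C -> SA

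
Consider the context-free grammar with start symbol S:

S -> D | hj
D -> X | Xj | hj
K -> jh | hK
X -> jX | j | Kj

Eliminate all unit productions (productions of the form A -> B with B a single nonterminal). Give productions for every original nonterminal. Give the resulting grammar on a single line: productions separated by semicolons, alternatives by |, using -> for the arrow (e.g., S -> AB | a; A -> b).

Unit productions: D->X, S->D.
Unit pairs (A ⇒* B via units): (D,X), (S,D), (S,X).
S: inherits non-unit rules of {D, S, X} → Kj | Xj | hj | j | jX.
D: inherits non-unit rules of {D, X} → Kj | Xj | hj | j | jX.
K: inherits non-unit rules of {K} → hK | jh.
X: inherits non-unit rules of {X} → Kj | j | jX.

S -> j | Kj | Xj | hj | jX; D -> j | Kj | Xj | hj | jX; K -> hK | jh; X -> j | Kj | jX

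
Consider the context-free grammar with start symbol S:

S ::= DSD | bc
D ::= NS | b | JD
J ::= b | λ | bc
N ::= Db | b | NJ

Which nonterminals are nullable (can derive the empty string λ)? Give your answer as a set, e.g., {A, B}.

{J}

Directly nullable (have an ε-rule): {J}.
Not nullable: D, N, S — each has a terminal in every rule's right-hand side or depends on a non-nullable symbol.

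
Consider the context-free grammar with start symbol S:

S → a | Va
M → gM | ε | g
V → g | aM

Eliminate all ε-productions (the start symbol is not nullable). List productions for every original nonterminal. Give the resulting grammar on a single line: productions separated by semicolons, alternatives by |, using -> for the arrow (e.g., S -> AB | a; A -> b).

Nullable set: {M}.
Drop M -> ε.
M -> gM: M nullable, giving g | gM.
V -> aM: M nullable, giving a | aM.
Unchanged (no nullable symbols): S -> Va; S -> a; M -> g; V -> g.

S -> a | Va; M -> g | gM; V -> a | g | aM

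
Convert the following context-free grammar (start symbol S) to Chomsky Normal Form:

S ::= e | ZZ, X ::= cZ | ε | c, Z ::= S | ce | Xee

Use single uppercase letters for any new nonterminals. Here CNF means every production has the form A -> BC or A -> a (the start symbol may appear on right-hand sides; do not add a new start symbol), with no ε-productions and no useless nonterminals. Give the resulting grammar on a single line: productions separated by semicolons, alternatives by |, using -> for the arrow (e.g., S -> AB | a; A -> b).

S -> e | ZZ; A -> c; B -> e; C -> BB; X -> c | AZ; Z -> e | AB | BB | XC | ZZ

Nullable: {X}; after ε-elimination: S -> e | ZZ; X -> c | cZ; Z -> S | ce | ee | Xee.
After unit-elimination: S -> e | ZZ; X -> c | cZ; Z -> e | ZZ | ce | ee | Xee.
TERM: introduce A -> c, B -> e and substitute in every rule of length ≥2.
BIN: Z -> XBB becomes Z -> XC, C -> BB.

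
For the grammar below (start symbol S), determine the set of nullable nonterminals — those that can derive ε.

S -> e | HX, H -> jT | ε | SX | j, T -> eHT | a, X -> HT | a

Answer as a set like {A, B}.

Directly nullable (have an ε-rule): {H}.
Not nullable: S, T, X — each has a terminal in every rule's right-hand side or depends on a non-nullable symbol.

{H}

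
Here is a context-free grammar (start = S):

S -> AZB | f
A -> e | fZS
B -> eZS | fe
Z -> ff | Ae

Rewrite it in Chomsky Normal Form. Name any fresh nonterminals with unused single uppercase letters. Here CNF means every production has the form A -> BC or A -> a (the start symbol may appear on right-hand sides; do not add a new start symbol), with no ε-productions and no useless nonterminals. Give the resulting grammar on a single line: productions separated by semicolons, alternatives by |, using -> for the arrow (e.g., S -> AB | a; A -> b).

No ε-productions.
No unit productions to eliminate.
TERM: introduce D -> e, C -> f and substitute in every rule of length ≥2.
BIN: A -> CZS becomes A -> CE, E -> ZS; B -> DZS becomes B -> DF, F -> ZS; S -> AZB becomes S -> AG, G -> ZB.

S -> f | AG; A -> e | CE; B -> CD | DF; C -> f; D -> e; E -> ZS; F -> ZS; G -> ZB; Z -> AD | CC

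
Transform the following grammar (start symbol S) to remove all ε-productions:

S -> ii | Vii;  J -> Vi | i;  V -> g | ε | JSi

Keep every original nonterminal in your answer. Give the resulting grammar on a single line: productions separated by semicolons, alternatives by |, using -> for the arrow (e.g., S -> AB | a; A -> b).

S -> ii | Vii; J -> i | Vi; V -> g | JSi

Nullable set: {V}.
S -> Vii: V nullable, giving Vii | ii.
J -> Vi: V nullable, giving Vi | i.
Drop V -> ε.
Unchanged (no nullable symbols): S -> ii; J -> i; V -> JSi; V -> g.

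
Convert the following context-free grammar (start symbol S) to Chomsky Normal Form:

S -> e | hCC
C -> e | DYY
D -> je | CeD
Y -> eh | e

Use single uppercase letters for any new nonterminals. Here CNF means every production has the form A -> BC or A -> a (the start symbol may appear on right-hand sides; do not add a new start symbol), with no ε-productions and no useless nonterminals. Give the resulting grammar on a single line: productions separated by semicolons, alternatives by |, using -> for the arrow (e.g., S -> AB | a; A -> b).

S -> e | EH; A -> e; B -> j; C -> e | DF; D -> BA | CG; E -> h; F -> YY; G -> AD; H -> CC; Y -> e | AE

No ε-productions.
No unit productions to eliminate.
TERM: introduce A -> e, E -> h, B -> j and substitute in every rule of length ≥2.
BIN: C -> DYY becomes C -> DF, F -> YY; D -> CAD becomes D -> CG, G -> AD; S -> ECC becomes S -> EH, H -> CC.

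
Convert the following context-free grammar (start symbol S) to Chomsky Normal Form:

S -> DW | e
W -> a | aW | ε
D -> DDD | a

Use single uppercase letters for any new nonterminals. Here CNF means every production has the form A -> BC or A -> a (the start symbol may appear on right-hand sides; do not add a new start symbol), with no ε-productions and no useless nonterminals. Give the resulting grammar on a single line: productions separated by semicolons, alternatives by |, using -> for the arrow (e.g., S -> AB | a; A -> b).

Nullable: {W}; after ε-elimination: S -> D | e | DW; D -> a | DDD; W -> a | aW.
After unit-elimination: S -> a | e | DW | DDD; D -> a | DDD; W -> a | aW.
TERM: introduce A -> a and substitute in every rule of length ≥2.
BIN: D -> DDD becomes D -> DB, B -> DD; S -> DDD becomes S -> DC, C -> DD.

S -> a | e | DC | DW; A -> a; B -> DD; C -> DD; D -> a | DB; W -> a | AW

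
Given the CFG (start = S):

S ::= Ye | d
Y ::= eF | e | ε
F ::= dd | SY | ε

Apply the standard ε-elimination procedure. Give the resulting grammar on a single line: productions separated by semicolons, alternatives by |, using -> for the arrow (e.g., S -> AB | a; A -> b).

S -> d | e | Ye; F -> S | SY | dd; Y -> e | eF

Nullable set: {F, Y}.
S -> Ye: Y nullable, giving Ye | e.
Drop F -> ε.
F -> SY: Y nullable, giving S | SY.
Drop Y -> ε.
Y -> eF: F nullable, giving e | eF.
Unchanged (no nullable symbols): S -> d; F -> dd; Y -> e.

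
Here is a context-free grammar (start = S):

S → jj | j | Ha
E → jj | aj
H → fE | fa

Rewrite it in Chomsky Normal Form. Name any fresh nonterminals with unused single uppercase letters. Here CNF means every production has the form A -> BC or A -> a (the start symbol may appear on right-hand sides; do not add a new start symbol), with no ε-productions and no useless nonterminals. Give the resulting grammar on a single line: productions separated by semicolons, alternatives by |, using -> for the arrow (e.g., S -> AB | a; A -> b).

No ε-productions.
No unit productions to eliminate.
TERM: introduce A -> a, C -> f, B -> j and substitute in every rule of length ≥2.

S -> j | BB | HA; A -> a; B -> j; C -> f; E -> AB | BB; H -> CA | CE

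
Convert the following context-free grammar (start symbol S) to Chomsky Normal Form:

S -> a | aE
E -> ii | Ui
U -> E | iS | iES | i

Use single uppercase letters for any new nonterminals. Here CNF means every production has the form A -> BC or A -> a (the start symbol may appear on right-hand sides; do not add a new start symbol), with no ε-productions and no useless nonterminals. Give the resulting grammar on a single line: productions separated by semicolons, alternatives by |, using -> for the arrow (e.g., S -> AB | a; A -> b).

S -> a | BE; A -> i; B -> a; C -> ES; E -> AA | UA; U -> i | AA | AC | AS | UA

No ε-productions.
After unit-elimination: S -> a | aE; E -> Ui | ii; U -> i | Ui | iS | ii | iES.
TERM: introduce B -> a, A -> i and substitute in every rule of length ≥2.
BIN: U -> AES becomes U -> AC, C -> ES.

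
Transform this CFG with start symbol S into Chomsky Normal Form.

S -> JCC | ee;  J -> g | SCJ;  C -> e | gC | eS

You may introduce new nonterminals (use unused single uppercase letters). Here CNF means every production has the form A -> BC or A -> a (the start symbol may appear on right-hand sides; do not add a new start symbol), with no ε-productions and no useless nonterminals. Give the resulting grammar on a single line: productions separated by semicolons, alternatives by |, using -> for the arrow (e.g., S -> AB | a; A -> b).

S -> AA | JE; A -> e; B -> g; C -> e | AS | BC; D -> CJ; E -> CC; J -> g | SD

No ε-productions.
No unit productions to eliminate.
TERM: introduce A -> e, B -> g and substitute in every rule of length ≥2.
BIN: J -> SCJ becomes J -> SD, D -> CJ; S -> JCC becomes S -> JE, E -> CC.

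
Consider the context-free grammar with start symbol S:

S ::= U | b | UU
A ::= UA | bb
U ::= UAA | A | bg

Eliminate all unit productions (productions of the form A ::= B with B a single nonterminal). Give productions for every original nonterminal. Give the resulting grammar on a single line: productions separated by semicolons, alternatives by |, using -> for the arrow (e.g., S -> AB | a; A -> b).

Unit productions: S->U, U->A.
Unit pairs (A ⇒* B via units): (S,A), (S,U), (U,A).
S: inherits non-unit rules of {A, S, U} → UA | UAA | UU | b | bb | bg.
A: inherits non-unit rules of {A} → UA | bb.
U: inherits non-unit rules of {A, U} → UA | UAA | bb | bg.

S -> b | UA | UU | bb | bg | UAA; A -> UA | bb; U -> UA | bb | bg | UAA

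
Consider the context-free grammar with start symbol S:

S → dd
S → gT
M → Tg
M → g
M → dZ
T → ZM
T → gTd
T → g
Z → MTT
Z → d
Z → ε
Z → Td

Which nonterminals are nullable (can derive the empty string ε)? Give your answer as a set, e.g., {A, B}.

Directly nullable (have an ε-rule): {Z}.
Not nullable: M, S, T — each has a terminal in every rule's right-hand side or depends on a non-nullable symbol.

{Z}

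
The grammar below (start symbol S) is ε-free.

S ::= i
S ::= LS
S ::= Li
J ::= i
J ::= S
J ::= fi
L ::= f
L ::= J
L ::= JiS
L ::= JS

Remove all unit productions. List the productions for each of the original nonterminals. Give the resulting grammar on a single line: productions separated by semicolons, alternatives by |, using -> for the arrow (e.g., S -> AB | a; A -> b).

S -> i | LS | Li; J -> i | LS | Li | fi; L -> f | i | JS | LS | Li | fi | JiS

Unit productions: J->S, L->J.
Unit pairs (A ⇒* B via units): (J,S), (L,J), (L,S).
S: inherits non-unit rules of {S} → LS | Li | i.
J: inherits non-unit rules of {J, S} → LS | Li | fi | i.
L: inherits non-unit rules of {J, L, S} → JS | JiS | LS | Li | f | fi | i.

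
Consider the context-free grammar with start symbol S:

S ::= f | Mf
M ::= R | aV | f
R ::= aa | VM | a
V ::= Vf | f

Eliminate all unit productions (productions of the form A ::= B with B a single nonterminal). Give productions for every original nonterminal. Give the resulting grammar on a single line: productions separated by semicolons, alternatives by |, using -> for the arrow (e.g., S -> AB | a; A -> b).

Unit productions: M->R.
Unit pairs (A ⇒* B via units): (M,R).
S: inherits non-unit rules of {S} → Mf | f.
M: inherits non-unit rules of {M, R} → VM | a | aV | aa | f.
R: inherits non-unit rules of {R} → VM | a | aa.
V: inherits non-unit rules of {V} → Vf | f.

S -> f | Mf; M -> a | f | VM | aV | aa; R -> a | VM | aa; V -> f | Vf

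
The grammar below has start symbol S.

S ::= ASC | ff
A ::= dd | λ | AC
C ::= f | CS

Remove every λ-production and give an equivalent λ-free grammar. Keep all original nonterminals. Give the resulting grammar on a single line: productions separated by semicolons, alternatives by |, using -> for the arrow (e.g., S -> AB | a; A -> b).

S -> SC | ff | ASC; A -> C | AC | dd; C -> f | CS

Nullable set: {A}.
S -> ASC: A nullable, giving ASC | SC.
Drop A -> λ.
A -> AC: A nullable, giving AC | C.
Unchanged (no nullable symbols): S -> ff; A -> dd; C -> CS; C -> f.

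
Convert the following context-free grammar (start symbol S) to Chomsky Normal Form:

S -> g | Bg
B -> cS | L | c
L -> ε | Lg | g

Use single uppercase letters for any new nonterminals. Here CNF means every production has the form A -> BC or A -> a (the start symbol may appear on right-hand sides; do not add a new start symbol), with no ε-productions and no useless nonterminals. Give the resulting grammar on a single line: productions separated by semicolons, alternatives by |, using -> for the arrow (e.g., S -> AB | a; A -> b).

S -> g | BA; A -> g; B -> c | g | CS | LA; C -> c; L -> g | LA

Nullable: {B, L}; after ε-elimination: S -> g | Bg; B -> L | c | cS; L -> g | Lg.
After unit-elimination: S -> g | Bg; B -> c | g | Lg | cS; L -> g | Lg.
TERM: introduce C -> c, A -> g and substitute in every rule of length ≥2.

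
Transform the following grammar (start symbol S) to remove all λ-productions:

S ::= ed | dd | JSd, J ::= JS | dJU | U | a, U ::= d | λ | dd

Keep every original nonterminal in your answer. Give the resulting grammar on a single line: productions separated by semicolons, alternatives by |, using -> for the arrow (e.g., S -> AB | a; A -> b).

S -> Sd | dd | ed | JSd; J -> S | U | a | d | JS | dJ | dU | dJU; U -> d | dd

Nullable set: {J, U}.
S -> JSd: J nullable, giving JSd | Sd.
J -> JS: J nullable, giving JS | S.
J -> U: U nullable, giving U.
J -> dJU: J, U nullable, giving d | dJ | dJU | dU.
Drop U -> λ.
Unchanged (no nullable symbols): S -> dd; S -> ed; J -> a; U -> d; U -> dd.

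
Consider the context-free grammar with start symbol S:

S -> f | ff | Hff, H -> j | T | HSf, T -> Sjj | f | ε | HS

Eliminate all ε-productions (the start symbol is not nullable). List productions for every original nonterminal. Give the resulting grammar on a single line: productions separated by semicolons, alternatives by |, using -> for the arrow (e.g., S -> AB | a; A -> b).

Nullable set: {H, T}.
S -> Hff: H nullable, giving Hff | ff.
H -> HSf: H nullable, giving HSf | Sf.
H -> T: T nullable, giving T.
Drop T -> ε.
T -> HS: H nullable, giving HS | S.
Unchanged (no nullable symbols): S -> f; S -> ff; H -> j; T -> Sjj; T -> f.

S -> f | ff | Hff; H -> T | j | Sf | HSf; T -> S | f | HS | Sjj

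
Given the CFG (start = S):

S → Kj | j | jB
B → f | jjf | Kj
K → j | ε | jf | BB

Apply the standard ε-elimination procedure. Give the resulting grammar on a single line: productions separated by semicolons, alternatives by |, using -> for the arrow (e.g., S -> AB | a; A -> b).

S -> j | Kj | jB; B -> f | j | Kj | jjf; K -> j | BB | jf

Nullable set: {K}.
S -> Kj: K nullable, giving Kj | j.
B -> Kj: K nullable, giving Kj | j.
Drop K -> ε.
Unchanged (no nullable symbols): S -> j; S -> jB; B -> f; B -> jjf; K -> BB; K -> j; K -> jf.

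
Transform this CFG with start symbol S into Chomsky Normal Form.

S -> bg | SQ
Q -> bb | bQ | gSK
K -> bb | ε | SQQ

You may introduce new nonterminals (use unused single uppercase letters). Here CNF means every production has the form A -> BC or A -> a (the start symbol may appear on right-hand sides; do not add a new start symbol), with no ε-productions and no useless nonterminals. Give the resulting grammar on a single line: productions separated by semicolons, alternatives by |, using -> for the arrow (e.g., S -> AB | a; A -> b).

S -> AB | SQ; A -> b; B -> g; C -> QQ; D -> SK; K -> AA | SC; Q -> AA | AQ | BD | BS

Nullable: {K}; after ε-elimination: S -> SQ | bg; K -> bb | SQQ; Q -> bQ | bb | gS | gSK.
No unit productions to eliminate.
TERM: introduce A -> b, B -> g and substitute in every rule of length ≥2.
BIN: K -> SQQ becomes K -> SC, C -> QQ; Q -> BSK becomes Q -> BD, D -> SK.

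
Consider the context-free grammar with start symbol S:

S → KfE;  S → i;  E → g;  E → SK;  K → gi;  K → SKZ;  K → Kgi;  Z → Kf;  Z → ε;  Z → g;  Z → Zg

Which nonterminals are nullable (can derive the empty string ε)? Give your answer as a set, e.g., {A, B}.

{Z}

Directly nullable (have an ε-rule): {Z}.
Not nullable: E, K, S — each has a terminal in every rule's right-hand side or depends on a non-nullable symbol.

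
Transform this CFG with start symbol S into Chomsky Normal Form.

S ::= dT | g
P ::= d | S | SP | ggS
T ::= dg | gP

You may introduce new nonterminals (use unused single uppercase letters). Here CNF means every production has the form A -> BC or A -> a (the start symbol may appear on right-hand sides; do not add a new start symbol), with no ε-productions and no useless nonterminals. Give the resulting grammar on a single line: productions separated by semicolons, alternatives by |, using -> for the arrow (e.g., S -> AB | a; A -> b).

S -> g | AT; A -> d; B -> g; C -> BS; P -> d | g | AT | BC | SP; T -> AB | BP

No ε-productions.
After unit-elimination: S -> g | dT; P -> d | g | SP | dT | ggS; T -> dg | gP.
TERM: introduce A -> d, B -> g and substitute in every rule of length ≥2.
BIN: P -> BBS becomes P -> BC, C -> BS.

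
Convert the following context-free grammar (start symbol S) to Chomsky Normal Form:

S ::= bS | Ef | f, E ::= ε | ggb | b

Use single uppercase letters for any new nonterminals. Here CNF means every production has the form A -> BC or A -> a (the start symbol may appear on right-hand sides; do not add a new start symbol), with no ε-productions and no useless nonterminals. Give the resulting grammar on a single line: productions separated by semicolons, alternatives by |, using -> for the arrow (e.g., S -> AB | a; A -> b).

Nullable: {E}; after ε-elimination: S -> f | Ef | bS; E -> b | ggb.
No unit productions to eliminate.
TERM: introduce B -> b, C -> f, A -> g and substitute in every rule of length ≥2.
BIN: E -> AAB becomes E -> AD, D -> AB.

S -> f | BS | EC; A -> g; B -> b; C -> f; D -> AB; E -> b | AD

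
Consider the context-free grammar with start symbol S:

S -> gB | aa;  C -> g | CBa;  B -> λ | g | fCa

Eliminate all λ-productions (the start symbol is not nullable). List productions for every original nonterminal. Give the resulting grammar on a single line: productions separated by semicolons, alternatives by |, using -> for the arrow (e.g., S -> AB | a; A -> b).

S -> g | aa | gB; B -> g | fCa; C -> g | Ca | CBa

Nullable set: {B}.
S -> gB: B nullable, giving g | gB.
Drop B -> λ.
C -> CBa: B nullable, giving CBa | Ca.
Unchanged (no nullable symbols): S -> aa; B -> fCa; B -> g; C -> g.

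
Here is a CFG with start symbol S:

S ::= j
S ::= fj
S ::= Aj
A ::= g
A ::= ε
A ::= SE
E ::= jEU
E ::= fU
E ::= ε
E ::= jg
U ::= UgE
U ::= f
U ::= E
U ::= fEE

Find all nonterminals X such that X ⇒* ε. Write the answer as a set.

{A, E, U}

Directly nullable (have an ε-rule): {A, E}.
U is nullable via U -> E (every symbol on the right is already known nullable).
Not nullable: S — each has a terminal in every rule's right-hand side or depends on a non-nullable symbol.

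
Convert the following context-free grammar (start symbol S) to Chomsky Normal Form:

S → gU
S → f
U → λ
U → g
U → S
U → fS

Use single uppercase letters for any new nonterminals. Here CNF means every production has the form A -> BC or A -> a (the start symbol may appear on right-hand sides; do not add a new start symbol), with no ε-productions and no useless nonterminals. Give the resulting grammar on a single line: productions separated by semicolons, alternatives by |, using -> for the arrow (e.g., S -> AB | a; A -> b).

Nullable: {U}; after ε-elimination: S -> f | g | gU; U -> S | g | fS.
After unit-elimination: S -> f | g | gU; U -> f | g | fS | gU.
TERM: introduce B -> f, A -> g and substitute in every rule of length ≥2.

S -> f | g | AU; A -> g; B -> f; U -> f | g | AU | BS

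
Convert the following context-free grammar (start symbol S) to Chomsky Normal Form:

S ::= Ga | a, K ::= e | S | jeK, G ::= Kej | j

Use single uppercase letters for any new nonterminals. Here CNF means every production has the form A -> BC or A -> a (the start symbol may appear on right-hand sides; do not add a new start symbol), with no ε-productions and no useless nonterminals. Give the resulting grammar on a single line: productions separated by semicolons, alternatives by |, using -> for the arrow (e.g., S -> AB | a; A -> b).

No ε-productions.
After unit-elimination: S -> a | Ga; G -> j | Kej; K -> a | e | Ga | jeK.
TERM: introduce C -> a, A -> e, B -> j and substitute in every rule of length ≥2.
BIN: G -> KAB becomes G -> KD, D -> AB; K -> BAK becomes K -> BE, E -> AK.

S -> a | GC; A -> e; B -> j; C -> a; D -> AB; E -> AK; G -> j | KD; K -> a | e | BE | GC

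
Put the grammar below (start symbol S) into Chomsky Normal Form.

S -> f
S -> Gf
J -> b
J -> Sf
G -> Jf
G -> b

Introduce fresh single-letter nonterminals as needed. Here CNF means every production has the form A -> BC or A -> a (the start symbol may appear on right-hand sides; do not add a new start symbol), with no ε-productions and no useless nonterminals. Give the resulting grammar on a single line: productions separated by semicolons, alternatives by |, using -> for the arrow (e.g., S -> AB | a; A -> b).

S -> f | GA; A -> f; G -> b | JA; J -> b | SA

No ε-productions.
No unit productions to eliminate.
TERM: introduce A -> f and substitute in every rule of length ≥2.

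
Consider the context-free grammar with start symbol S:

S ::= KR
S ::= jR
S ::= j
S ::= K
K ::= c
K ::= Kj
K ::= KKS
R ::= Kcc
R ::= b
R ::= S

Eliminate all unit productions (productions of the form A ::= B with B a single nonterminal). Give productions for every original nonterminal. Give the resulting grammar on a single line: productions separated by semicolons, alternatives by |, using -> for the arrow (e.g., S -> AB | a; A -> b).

Unit productions: R->S, S->K.
Unit pairs (A ⇒* B via units): (R,K), (R,S), (S,K).
S: inherits non-unit rules of {K, S} → KKS | KR | Kj | c | j | jR.
K: inherits non-unit rules of {K} → KKS | Kj | c.
R: inherits non-unit rules of {K, R, S} → KKS | KR | Kcc | Kj | b | c | j | jR.

S -> c | j | KR | Kj | jR | KKS; K -> c | Kj | KKS; R -> b | c | j | KR | Kj | jR | KKS | Kcc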